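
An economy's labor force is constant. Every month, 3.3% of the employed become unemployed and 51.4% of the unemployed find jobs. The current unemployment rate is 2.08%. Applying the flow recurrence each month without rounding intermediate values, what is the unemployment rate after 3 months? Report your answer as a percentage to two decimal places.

Unemployment rate after three months ≈ 5.67%.

With a fixed labor force, u_{t+1} = u_t + s·(1−u_t) − f·u_t = u_t·(1−s−f) + s.
Here 1−s−f = 0.453 and s = 0.033.
u_1 = 0.020800 × 0.453 + 0.033 = 0.042422.
u_2 = 0.042422 × 0.453 + 0.033 = 0.052217.
u_3 = 0.052217 × 0.453 + 0.033 = 0.056654.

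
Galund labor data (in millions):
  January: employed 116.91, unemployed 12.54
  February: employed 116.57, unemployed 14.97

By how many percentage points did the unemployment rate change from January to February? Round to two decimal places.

The unemployment rate changed by +1.69 percentage points.

January: labor force = 116.91 + 12.54 = 129.45; u = 12.54/129.45 = 9.69%.
February: labor force = 116.57 + 14.97 = 131.54; u = 14.97/131.54 = 11.38%.
Change = 11.38% − 9.69% = +1.69 pp.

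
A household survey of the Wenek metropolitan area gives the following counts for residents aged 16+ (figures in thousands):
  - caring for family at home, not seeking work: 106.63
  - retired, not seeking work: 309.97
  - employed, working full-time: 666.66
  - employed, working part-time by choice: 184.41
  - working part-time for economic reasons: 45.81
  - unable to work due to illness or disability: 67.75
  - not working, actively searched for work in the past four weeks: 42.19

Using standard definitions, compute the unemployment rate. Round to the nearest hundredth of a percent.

Unemployment rate ≈ 4.49%.

Employed = 666.66 + 184.41 + 45.81 = 896.88 thousand (anyone who worked, including part-time for economic reasons, counts as employed).
Unemployed = 42.19 thousand.
Labor force = 896.88 + 42.19 = 939.07 thousand.
Unemployment rate = 42.19 / 939.07 = 4.49%.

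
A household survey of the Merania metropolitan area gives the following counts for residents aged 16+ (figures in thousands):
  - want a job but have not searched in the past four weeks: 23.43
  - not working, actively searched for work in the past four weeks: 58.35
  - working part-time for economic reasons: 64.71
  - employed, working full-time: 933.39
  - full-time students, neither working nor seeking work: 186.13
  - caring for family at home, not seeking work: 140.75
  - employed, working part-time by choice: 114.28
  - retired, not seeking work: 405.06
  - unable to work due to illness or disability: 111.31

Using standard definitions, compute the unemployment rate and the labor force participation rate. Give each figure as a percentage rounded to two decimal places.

Employed = 64.71 + 933.39 + 114.28 = 1,112.38 thousand (anyone who worked, including part-time for economic reasons, counts as employed).
Unemployed = 58.35 thousand.
Labor force = 1,112.38 + 58.35 = 1,170.73 thousand.
Not in labor force = 23.43 + 186.13 + 140.75 + 405.06 + 111.31 = 866.68 thousand (those not working and not actively searching are outside the labor force — including those who want a job but have given up searching).
Civilian working-age population = 1,170.73 + 866.68 = 2,037.41 thousand.
Unemployment rate = 58.35 / 1,170.73 = 4.98%.
Labor force participation rate = 1,170.73 / 2,037.41 = 57.46%.

Unemployment rate ≈ 4.98%; labor force participation rate ≈ 57.46%.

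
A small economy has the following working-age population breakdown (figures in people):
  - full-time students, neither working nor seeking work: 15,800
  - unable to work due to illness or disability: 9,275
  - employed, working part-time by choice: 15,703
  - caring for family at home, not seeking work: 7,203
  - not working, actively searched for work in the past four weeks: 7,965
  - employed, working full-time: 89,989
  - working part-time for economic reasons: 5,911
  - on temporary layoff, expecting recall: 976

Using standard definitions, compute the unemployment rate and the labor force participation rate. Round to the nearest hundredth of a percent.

Unemployment rate ≈ 7.42%; labor force participation rate ≈ 78.88%.

Employed = 15,703 + 89,989 + 5,911 = 111,603 (anyone who worked, including part-time for economic reasons, counts as employed).
Unemployed = 7,965 + 976 = 8,941 (jobless and actively searching, or on temporary layoff).
Labor force = 111,603 + 8,941 = 120,544.
Not in labor force = 15,800 + 9,275 + 7,203 = 32,278 (those not working and not actively searching are outside the labor force).
Civilian working-age population = 120,544 + 32,278 = 152,822.
Unemployment rate = 8,941 / 120,544 = 7.42%.
Labor force participation rate = 120,544 / 152,822 = 78.88%.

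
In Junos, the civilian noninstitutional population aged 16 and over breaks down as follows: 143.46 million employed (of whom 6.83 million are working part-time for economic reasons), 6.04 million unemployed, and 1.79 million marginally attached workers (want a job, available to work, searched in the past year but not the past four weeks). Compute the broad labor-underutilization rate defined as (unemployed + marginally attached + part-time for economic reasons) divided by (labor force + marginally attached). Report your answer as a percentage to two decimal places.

Labor force = 143.46 + 6.04 = 149.50 million.
Numerator = 6.04 + 1.79 + 6.83 = 14.66 million.
Denominator = 149.50 + 1.79 = 151.29 million.
Broad rate = 14.66 / 151.29 = 9.69%.

Broad underutilization rate ≈ 9.69%.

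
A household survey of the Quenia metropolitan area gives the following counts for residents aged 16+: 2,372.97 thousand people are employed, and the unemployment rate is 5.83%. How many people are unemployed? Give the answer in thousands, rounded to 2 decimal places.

Let U be the number unemployed. The labor force is E + U, and U/(E+U) = 0.0583.
So U = 0.0583 × 2,372.97 / (1 − 0.0583) = 138.3442 / 0.9417 ≈ 146.91 thousand.

About 146.91 thousand are unemployed.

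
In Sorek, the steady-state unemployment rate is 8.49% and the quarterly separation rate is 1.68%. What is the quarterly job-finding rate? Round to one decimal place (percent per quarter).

From u* = s/(s+f): f = s·(1−u)/u.
f = 1.68 × (1 − 0.0849) / 0.0849 = 1.5374 / 0.0849 ≈ 18.1% per quarter.

Job-finding rate ≈ 18.1% per quarter.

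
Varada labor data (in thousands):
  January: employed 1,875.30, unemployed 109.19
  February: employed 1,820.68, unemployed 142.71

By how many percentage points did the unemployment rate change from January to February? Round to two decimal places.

The unemployment rate changed by +1.77 percentage points.

January: labor force = 1,875.30 + 109.19 = 1,984.49; u = 109.19/1,984.49 = 5.50%.
February: labor force = 1,820.68 + 142.71 = 1,963.39; u = 142.71/1,963.39 = 7.27%.
Change = 7.27% − 5.50% = +1.77 pp.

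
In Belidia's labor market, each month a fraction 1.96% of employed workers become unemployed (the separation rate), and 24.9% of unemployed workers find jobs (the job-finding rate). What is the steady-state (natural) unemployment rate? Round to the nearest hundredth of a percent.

Steady-state unemployment rate ≈ 7.30%.

At steady state the flows balance: s·E = f·U, so U/(E+U) = s/(s+f).
u* = 1.96 / (1.96 + 24.9) = 1.96 / 26.86 = 7.30%.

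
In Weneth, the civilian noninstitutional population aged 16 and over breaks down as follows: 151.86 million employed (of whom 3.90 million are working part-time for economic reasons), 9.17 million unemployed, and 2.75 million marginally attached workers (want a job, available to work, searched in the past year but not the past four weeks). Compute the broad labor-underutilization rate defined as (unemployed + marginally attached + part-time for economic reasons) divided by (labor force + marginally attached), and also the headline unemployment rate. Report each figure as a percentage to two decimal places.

Broad underutilization rate ≈ 9.66%; headline unemployment rate ≈ 5.69%.

Labor force = 151.86 + 9.17 = 161.03 million.
Numerator = 9.17 + 2.75 + 3.90 = 15.82 million.
Denominator = 161.03 + 2.75 = 163.78 million.
Broad rate = 15.82 / 163.78 = 9.66%.
Headline unemployment rate = 9.17 / 161.03 = 5.69%.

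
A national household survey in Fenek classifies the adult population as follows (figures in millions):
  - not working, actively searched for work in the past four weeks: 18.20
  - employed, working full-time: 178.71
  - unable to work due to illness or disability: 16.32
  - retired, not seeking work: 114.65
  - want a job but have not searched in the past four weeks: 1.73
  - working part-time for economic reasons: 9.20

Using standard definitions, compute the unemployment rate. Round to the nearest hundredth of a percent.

Employed = 178.71 + 9.20 = 187.91 million (anyone who worked, including part-time for economic reasons, counts as employed).
Unemployed = 18.20 million.
Labor force = 187.91 + 18.20 = 206.11 million.
Unemployment rate = 18.20 / 206.11 = 8.83%.

Unemployment rate ≈ 8.83%.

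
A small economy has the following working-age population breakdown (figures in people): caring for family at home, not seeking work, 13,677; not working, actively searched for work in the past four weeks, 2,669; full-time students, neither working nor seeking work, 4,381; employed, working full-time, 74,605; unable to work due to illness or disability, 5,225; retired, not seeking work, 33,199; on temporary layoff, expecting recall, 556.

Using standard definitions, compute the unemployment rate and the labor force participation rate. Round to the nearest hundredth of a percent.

Employed = 74,605.
Unemployed = 2,669 + 556 = 3,225 (jobless and actively searching, or on temporary layoff).
Labor force = 74,605 + 3,225 = 77,830.
Not in labor force = 13,677 + 4,381 + 5,225 + 33,199 = 56,482 (those not working and not actively searching are outside the labor force).
Civilian working-age population = 77,830 + 56,482 = 134,312.
Unemployment rate = 3,225 / 77,830 = 4.14%.
Labor force participation rate = 77,830 / 134,312 = 57.95%.

Unemployment rate ≈ 4.14%; labor force participation rate ≈ 57.95%.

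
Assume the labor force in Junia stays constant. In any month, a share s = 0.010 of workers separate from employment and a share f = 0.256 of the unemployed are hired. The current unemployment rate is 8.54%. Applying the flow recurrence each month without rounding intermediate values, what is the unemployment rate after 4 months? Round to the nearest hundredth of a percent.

With a fixed labor force, u_{t+1} = u_t + s·(1−u_t) − f·u_t = u_t·(1−s−f) + s.
Here 1−s−f = 0.734 and s = 0.010.
u_1 = 0.085400 × 0.734 + 0.010 = 0.072684.
u_2 = 0.072684 × 0.734 + 0.010 = 0.063350.
u_3 = 0.063350 × 0.734 + 0.010 = 0.056499.
u_4 = 0.056499 × 0.734 + 0.010 = 0.051470.

Unemployment rate after four months ≈ 5.15%.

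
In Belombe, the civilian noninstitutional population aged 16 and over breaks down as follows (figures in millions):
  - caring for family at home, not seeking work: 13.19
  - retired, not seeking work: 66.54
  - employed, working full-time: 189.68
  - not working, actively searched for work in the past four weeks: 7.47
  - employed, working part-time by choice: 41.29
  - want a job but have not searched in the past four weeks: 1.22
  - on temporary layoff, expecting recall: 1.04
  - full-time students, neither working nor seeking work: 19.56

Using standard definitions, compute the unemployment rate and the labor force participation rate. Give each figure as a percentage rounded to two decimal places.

Unemployment rate ≈ 3.55%; labor force participation rate ≈ 70.44%.

Employed = 189.68 + 41.29 = 230.97 million.
Unemployed = 7.47 + 1.04 = 8.51 million (jobless and actively searching, or on temporary layoff).
Labor force = 230.97 + 8.51 = 239.48 million.
Not in labor force = 13.19 + 66.54 + 1.22 + 19.56 = 100.51 million (those not working and not actively searching are outside the labor force — including those who want a job but have given up searching).
Civilian working-age population = 239.48 + 100.51 = 339.99 million.
Unemployment rate = 8.51 / 239.48 = 3.55%.
Labor force participation rate = 239.48 / 339.99 = 70.44%.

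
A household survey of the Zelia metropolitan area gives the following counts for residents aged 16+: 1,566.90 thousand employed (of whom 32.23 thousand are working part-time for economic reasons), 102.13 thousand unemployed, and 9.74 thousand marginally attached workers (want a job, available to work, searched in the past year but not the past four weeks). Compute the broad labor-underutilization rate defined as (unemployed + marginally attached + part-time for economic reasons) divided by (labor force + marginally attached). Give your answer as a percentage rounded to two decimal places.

Labor force = 1,566.90 + 102.13 = 1,669.03 thousand.
Numerator = 102.13 + 9.74 + 32.23 = 144.10 thousand.
Denominator = 1,669.03 + 9.74 = 1,678.77 thousand.
Broad rate = 144.10 / 1,678.77 = 8.58%.

Broad underutilization rate ≈ 8.58%.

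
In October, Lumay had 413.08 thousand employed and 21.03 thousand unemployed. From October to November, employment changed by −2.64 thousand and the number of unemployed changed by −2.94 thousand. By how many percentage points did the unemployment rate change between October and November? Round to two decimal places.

The unemployment rate changed by −0.62 percentage points.

October: labor force = 413.08 + 21.03 = 434.11; u = 21.03/434.11 = 4.84%.
November: labor force = 410.44 + 18.09 = 428.53; u = 18.09/428.53 = 4.22%.
Change = 4.22% − 4.84% = −0.62 pp.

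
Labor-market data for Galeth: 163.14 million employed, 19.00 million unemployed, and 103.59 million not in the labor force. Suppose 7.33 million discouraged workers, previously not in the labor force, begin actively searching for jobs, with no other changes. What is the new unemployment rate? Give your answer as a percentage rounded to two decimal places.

Initially, labor force = 163.14 + 19.00 = 182.14 million, so u = 19.00/182.14 = 10.43%.
After the change, unemployed and labor force both rise by 7.33 → E = 163.14, U = 26.33, labor force = 189.47 million.
New unemployment rate = 26.33 / 189.47 = 13.90%.

New unemployment rate ≈ 13.90%.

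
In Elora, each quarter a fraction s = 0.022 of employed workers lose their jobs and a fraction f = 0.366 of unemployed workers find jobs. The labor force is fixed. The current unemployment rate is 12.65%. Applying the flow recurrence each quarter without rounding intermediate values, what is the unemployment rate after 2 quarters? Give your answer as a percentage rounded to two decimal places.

Unemployment rate after two quarters ≈ 8.28%.

With a fixed labor force, u_{t+1} = u_t + s·(1−u_t) − f·u_t = u_t·(1−s−f) + s.
Here 1−s−f = 0.612 and s = 0.022.
u_1 = 0.126500 × 0.612 + 0.022 = 0.099418.
u_2 = 0.099418 × 0.612 + 0.022 = 0.082844.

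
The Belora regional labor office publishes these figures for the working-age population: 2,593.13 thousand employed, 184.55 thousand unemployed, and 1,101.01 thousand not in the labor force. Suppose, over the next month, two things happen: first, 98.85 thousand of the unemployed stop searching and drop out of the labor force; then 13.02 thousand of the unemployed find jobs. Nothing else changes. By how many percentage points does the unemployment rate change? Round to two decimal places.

Initially, labor force = 2,593.13 + 184.55 = 2,777.68 thousand, so u = 184.55/2,777.68 = 6.64%.
After the first change, unemployed and labor force both fall by 98.85 → E = 2,593.13, U = 85.70, labor force = 2,678.83 thousand.
After the second change, unemployed falls and employed rises by 13.02; labor force unchanged → E = 2,606.15, U = 72.68, labor force = 2,678.83 thousand.
New unemployment rate = 72.68 / 2,678.83 = 2.71%.
Change = 2.71% − 6.64% = −3.93 percentage points.

The unemployment rate changes by −3.93 percentage points.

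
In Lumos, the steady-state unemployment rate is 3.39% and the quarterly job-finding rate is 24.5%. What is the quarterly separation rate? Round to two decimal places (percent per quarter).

Separation rate ≈ 0.86% per quarter.

From u* = s/(s+f): s = u·f/(1−u).
s = 0.0339 × 24.5 / (1 − 0.0339) = 0.8306 / 0.9661 ≈ 0.86% per quarter.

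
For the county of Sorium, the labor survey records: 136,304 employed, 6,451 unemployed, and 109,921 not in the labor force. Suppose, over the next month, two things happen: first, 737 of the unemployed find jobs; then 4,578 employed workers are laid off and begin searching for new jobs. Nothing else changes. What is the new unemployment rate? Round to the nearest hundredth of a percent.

New unemployment rate ≈ 7.21%.

Initially, labor force = 136,304 + 6,451 = 142,755, so u = 6,451/142,755 = 4.52%.
After the first change, unemployed falls and employed rises by 737; labor force unchanged → E = 137,041, U = 5,714, labor force = 142,755.
After the second change, employed falls and unemployed rises by 4,578; labor force unchanged → E = 132,463, U = 10,292, labor force = 142,755.
New unemployment rate = 10,292 / 142,755 = 7.21%.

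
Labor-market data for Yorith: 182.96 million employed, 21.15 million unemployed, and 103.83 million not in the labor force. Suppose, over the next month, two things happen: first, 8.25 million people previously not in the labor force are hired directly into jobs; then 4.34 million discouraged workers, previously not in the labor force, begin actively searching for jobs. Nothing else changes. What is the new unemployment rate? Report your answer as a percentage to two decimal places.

Initially, labor force = 182.96 + 21.15 = 204.11 million, so u = 21.15/204.11 = 10.36%.
After the first change, employed and labor force both rise by 8.25; unemployed unchanged → E = 191.21, U = 21.15, labor force = 212.36 million.
After the second change, unemployed and labor force both rise by 4.34 → E = 191.21, U = 25.49, labor force = 216.70 million.
New unemployment rate = 25.49 / 216.70 = 11.76%.

New unemployment rate ≈ 11.76%.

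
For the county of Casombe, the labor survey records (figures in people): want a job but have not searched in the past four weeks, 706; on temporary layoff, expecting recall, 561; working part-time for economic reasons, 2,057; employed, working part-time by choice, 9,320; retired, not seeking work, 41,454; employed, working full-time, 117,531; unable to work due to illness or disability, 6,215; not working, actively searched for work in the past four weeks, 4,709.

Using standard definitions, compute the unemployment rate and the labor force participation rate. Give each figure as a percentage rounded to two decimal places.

Unemployment rate ≈ 3.93%; labor force participation rate ≈ 73.50%.

Employed = 2,057 + 9,320 + 117,531 = 128,908 (anyone who worked, including part-time for economic reasons, counts as employed).
Unemployed = 561 + 4,709 = 5,270 (jobless and actively searching, or on temporary layoff).
Labor force = 128,908 + 5,270 = 134,178.
Not in labor force = 706 + 41,454 + 6,215 = 48,375 (those not working and not actively searching are outside the labor force — including those who want a job but have given up searching).
Civilian working-age population = 134,178 + 48,375 = 182,553.
Unemployment rate = 5,270 / 134,178 = 3.93%.
Labor force participation rate = 134,178 / 182,553 = 73.50%.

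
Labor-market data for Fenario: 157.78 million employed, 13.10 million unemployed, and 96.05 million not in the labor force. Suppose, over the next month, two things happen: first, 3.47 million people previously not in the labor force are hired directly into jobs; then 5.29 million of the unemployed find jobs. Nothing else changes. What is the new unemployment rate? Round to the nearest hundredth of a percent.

Initially, labor force = 157.78 + 13.10 = 170.88 million, so u = 13.10/170.88 = 7.67%.
After the first change, employed and labor force both rise by 3.47; unemployed unchanged → E = 161.25, U = 13.10, labor force = 174.35 million.
After the second change, unemployed falls and employed rises by 5.29; labor force unchanged → E = 166.54, U = 7.81, labor force = 174.35 million.
New unemployment rate = 7.81 / 174.35 = 4.48%.

New unemployment rate ≈ 4.48%.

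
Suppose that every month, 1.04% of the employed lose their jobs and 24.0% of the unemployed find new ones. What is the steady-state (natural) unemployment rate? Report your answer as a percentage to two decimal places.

At steady state the flows balance: s·E = f·U, so U/(E+U) = s/(s+f).
u* = 1.04 / (1.04 + 24.0) = 1.04 / 25.04 = 4.15%.

Steady-state unemployment rate ≈ 4.15%.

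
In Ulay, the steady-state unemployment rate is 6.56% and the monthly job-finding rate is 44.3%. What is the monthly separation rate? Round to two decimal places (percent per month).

Separation rate ≈ 3.11% per month.

From u* = s/(s+f): s = u·f/(1−u).
s = 0.0656 × 44.3 / (1 − 0.0656) = 2.9061 / 0.9344 ≈ 3.11% per month.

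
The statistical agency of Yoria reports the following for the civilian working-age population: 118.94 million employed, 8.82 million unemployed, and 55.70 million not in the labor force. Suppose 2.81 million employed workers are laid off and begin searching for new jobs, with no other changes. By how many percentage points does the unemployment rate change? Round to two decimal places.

The unemployment rate changes by +2.20 percentage points.

Initially, labor force = 118.94 + 8.82 = 127.76 million, so u = 8.82/127.76 = 6.90%.
After the change, employed falls and unemployed rises by 2.81; labor force unchanged → E = 116.13, U = 11.63, labor force = 127.76 million.
New unemployment rate = 11.63 / 127.76 = 9.10%.
Change = 9.10% − 6.90% = +2.20 percentage points.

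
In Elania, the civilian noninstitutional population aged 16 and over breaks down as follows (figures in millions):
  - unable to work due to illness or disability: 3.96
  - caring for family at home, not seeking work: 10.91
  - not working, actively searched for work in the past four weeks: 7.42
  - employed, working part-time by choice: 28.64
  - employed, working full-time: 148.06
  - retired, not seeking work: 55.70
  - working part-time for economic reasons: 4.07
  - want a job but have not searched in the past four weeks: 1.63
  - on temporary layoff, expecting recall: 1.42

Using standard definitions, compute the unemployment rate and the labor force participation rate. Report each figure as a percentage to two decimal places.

Employed = 28.64 + 148.06 + 4.07 = 180.77 million (anyone who worked, including part-time for economic reasons, counts as employed).
Unemployed = 7.42 + 1.42 = 8.84 million (jobless and actively searching, or on temporary layoff).
Labor force = 180.77 + 8.84 = 189.61 million.
Not in labor force = 3.96 + 10.91 + 55.70 + 1.63 = 72.20 million (those not working and not actively searching are outside the labor force — including those who want a job but have given up searching).
Civilian working-age population = 189.61 + 72.20 = 261.81 million.
Unemployment rate = 8.84 / 189.61 = 4.66%.
Labor force participation rate = 189.61 / 261.81 = 72.42%.

Unemployment rate ≈ 4.66%; labor force participation rate ≈ 72.42%.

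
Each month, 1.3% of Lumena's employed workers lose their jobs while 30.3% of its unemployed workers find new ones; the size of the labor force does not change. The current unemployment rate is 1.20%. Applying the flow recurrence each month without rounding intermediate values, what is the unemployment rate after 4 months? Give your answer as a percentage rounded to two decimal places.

Unemployment rate after four months ≈ 3.48%.

With a fixed labor force, u_{t+1} = u_t + s·(1−u_t) − f·u_t = u_t·(1−s−f) + s.
Here 1−s−f = 0.684 and s = 0.013.
u_1 = 0.012000 × 0.684 + 0.013 = 0.021208.
u_2 = 0.021208 × 0.684 + 0.013 = 0.027506.
u_3 = 0.027506 × 0.684 + 0.013 = 0.031814.
u_4 = 0.031814 × 0.684 + 0.013 = 0.034761.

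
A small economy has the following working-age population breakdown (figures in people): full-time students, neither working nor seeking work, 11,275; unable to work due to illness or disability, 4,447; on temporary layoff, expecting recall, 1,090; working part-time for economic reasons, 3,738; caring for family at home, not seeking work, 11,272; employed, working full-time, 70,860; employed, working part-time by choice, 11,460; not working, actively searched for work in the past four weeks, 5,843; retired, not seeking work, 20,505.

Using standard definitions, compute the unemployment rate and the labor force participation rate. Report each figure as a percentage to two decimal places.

Employed = 3,738 + 70,860 + 11,460 = 86,058 (anyone who worked, including part-time for economic reasons, counts as employed).
Unemployed = 1,090 + 5,843 = 6,933 (jobless and actively searching, or on temporary layoff).
Labor force = 86,058 + 6,933 = 92,991.
Not in labor force = 11,275 + 4,447 + 11,272 + 20,505 = 47,499 (those not working and not actively searching are outside the labor force).
Civilian working-age population = 92,991 + 47,499 = 140,490.
Unemployment rate = 6,933 / 92,991 = 7.46%.
Labor force participation rate = 92,991 / 140,490 = 66.19%.

Unemployment rate ≈ 7.46%; labor force participation rate ≈ 66.19%.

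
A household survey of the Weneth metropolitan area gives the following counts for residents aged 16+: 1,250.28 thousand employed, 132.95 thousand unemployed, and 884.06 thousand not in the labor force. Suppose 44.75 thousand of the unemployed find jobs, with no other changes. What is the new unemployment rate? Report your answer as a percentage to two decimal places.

New unemployment rate ≈ 6.38%.

Initially, labor force = 1,250.28 + 132.95 = 1,383.23 thousand, so u = 132.95/1,383.23 = 9.61%.
After the change, unemployed falls and employed rises by 44.75; labor force unchanged → E = 1,295.03, U = 88.20, labor force = 1,383.23 thousand.
New unemployment rate = 88.20 / 1,383.23 = 6.38%.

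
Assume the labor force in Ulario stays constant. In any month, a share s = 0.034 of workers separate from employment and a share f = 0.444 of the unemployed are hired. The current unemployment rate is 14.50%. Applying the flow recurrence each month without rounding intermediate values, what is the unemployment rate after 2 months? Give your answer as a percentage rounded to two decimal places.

With a fixed labor force, u_{t+1} = u_t + s·(1−u_t) − f·u_t = u_t·(1−s−f) + s.
Here 1−s−f = 0.522 and s = 0.034.
u_1 = 0.145000 × 0.522 + 0.034 = 0.109690.
u_2 = 0.109690 × 0.522 + 0.034 = 0.091258.

Unemployment rate after two months ≈ 9.13%.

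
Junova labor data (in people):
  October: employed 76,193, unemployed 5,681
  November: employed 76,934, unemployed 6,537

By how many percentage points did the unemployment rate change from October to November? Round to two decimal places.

October: labor force = 76,193 + 5,681 = 81,874; u = 5,681/81,874 = 6.94%.
November: labor force = 76,934 + 6,537 = 83,471; u = 6,537/83,471 = 7.83%.
Change = 7.83% − 6.94% = +0.89 pp.

The unemployment rate changed by +0.89 percentage points.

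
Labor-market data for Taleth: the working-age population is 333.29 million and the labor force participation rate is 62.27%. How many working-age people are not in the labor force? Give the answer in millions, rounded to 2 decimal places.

Share not in the labor force = 1 − 0.6227 = 0.3773.
Not in labor force = 0.3773 × 333.29 ≈ 125.75 million.

About 125.75 million are not in the labor force.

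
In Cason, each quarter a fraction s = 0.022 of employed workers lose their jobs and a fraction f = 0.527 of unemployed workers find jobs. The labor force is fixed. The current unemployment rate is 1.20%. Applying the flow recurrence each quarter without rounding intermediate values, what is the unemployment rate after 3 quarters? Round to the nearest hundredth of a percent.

With a fixed labor force, u_{t+1} = u_t + s·(1−u_t) − f·u_t = u_t·(1−s−f) + s.
Here 1−s−f = 0.451 and s = 0.022.
u_1 = 0.012000 × 0.451 + 0.022 = 0.027412.
u_2 = 0.027412 × 0.451 + 0.022 = 0.034363.
u_3 = 0.034363 × 0.451 + 0.022 = 0.037498.

Unemployment rate after three quarters ≈ 3.75%.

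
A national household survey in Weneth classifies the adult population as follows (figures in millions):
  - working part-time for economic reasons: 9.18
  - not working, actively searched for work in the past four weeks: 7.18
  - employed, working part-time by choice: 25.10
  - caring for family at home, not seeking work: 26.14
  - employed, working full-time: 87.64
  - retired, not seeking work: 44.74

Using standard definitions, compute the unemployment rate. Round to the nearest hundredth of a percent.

Employed = 9.18 + 25.10 + 87.64 = 121.92 million (anyone who worked, including part-time for economic reasons, counts as employed).
Unemployed = 7.18 million.
Labor force = 121.92 + 7.18 = 129.10 million.
Unemployment rate = 7.18 / 129.10 = 5.56%.

Unemployment rate ≈ 5.56%.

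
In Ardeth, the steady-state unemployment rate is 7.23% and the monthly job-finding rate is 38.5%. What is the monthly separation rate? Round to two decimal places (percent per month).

Separation rate ≈ 3.00% per month.

From u* = s/(s+f): s = u·f/(1−u).
s = 0.0723 × 38.5 / (1 − 0.0723) = 2.7835 / 0.9277 ≈ 3.00% per month.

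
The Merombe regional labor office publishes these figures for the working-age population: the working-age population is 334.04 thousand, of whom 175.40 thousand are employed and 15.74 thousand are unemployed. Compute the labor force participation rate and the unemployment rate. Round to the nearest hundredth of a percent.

Labor force = employed + unemployed = 175.40 + 15.74 = 191.14 thousand.
Unemployment rate = 15.74 / 191.14 = 8.23%.
Labor force participation rate = 191.14 / 334.04 = 57.22%.

Labor force participation rate ≈ 57.22%; unemployment rate ≈ 8.23%.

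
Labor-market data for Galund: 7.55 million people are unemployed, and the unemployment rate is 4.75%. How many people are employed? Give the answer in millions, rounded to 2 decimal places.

Labor force = U / u = 7.55 / 0.0475 ≈ 158.95 million.
Employed = labor force − unemployed = 158.95 − 7.55 = 151.40 million.

About 151.40 million are employed.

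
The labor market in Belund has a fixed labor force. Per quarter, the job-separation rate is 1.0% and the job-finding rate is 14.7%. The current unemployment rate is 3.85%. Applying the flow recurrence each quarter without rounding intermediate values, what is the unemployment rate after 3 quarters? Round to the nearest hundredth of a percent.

Unemployment rate after three quarters ≈ 4.86%.

With a fixed labor force, u_{t+1} = u_t + s·(1−u_t) − f·u_t = u_t·(1−s−f) + s.
Here 1−s−f = 0.843 and s = 0.010.
u_1 = 0.038500 × 0.843 + 0.010 = 0.042456.
u_2 = 0.042456 × 0.843 + 0.010 = 0.045790.
u_3 = 0.045790 × 0.843 + 0.010 = 0.048601.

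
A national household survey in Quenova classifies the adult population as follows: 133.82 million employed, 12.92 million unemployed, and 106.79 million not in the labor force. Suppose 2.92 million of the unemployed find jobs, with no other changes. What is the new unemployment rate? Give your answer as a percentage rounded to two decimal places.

Initially, labor force = 133.82 + 12.92 = 146.74 million, so u = 12.92/146.74 = 8.80%.
After the change, unemployed falls and employed rises by 2.92; labor force unchanged → E = 136.74, U = 10.00, labor force = 146.74 million.
New unemployment rate = 10.00 / 146.74 = 6.81%.

New unemployment rate ≈ 6.81%.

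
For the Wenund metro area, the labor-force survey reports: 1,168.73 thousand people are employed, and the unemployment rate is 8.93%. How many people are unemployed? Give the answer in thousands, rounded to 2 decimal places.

About 114.60 thousand are unemployed.

Let U be the number unemployed. The labor force is E + U, and U/(E+U) = 0.0893.
So U = 0.0893 × 1,168.73 / (1 − 0.0893) = 104.3676 / 0.9107 ≈ 114.60 thousand.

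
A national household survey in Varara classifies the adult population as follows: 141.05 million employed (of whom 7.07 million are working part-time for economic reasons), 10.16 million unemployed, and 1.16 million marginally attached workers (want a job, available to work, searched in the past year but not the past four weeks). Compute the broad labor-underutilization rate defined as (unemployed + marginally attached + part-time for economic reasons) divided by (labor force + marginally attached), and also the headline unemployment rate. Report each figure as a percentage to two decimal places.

Broad underutilization rate ≈ 12.07%; headline unemployment rate ≈ 6.72%.

Labor force = 141.05 + 10.16 = 151.21 million.
Numerator = 10.16 + 1.16 + 7.07 = 18.39 million.
Denominator = 151.21 + 1.16 = 152.37 million.
Broad rate = 18.39 / 152.37 = 12.07%.
Headline unemployment rate = 10.16 / 151.21 = 6.72%.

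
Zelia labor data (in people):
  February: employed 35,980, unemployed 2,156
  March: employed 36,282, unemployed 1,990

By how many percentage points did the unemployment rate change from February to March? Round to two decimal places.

The unemployment rate changed by −0.45 percentage points.

February: labor force = 35,980 + 2,156 = 38,136; u = 2,156/38,136 = 5.65%.
March: labor force = 36,282 + 1,990 = 38,272; u = 1,990/38,272 = 5.20%.
Change = 5.20% − 5.65% = −0.45 pp.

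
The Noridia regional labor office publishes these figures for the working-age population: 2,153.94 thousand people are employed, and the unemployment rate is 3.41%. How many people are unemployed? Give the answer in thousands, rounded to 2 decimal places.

Let U be the number unemployed. The labor force is E + U, and U/(E+U) = 0.0341.
So U = 0.0341 × 2,153.94 / (1 − 0.0341) = 73.4494 / 0.9659 ≈ 76.04 thousand.

About 76.04 thousand are unemployed.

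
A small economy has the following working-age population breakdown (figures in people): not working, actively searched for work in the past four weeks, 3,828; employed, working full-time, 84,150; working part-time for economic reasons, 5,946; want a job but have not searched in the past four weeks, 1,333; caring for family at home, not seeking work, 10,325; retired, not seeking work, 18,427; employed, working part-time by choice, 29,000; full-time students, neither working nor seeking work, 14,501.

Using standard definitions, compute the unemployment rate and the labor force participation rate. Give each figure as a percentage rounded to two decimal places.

Unemployment rate ≈ 3.11%; labor force participation rate ≈ 73.38%.

Employed = 84,150 + 5,946 + 29,000 = 119,096 (anyone who worked, including part-time for economic reasons, counts as employed).
Unemployed = 3,828.
Labor force = 119,096 + 3,828 = 122,924.
Not in labor force = 1,333 + 10,325 + 18,427 + 14,501 = 44,586 (those not working and not actively searching are outside the labor force — including those who want a job but have given up searching).
Civilian working-age population = 122,924 + 44,586 = 167,510.
Unemployment rate = 3,828 / 122,924 = 3.11%.
Labor force participation rate = 122,924 / 167,510 = 73.38%.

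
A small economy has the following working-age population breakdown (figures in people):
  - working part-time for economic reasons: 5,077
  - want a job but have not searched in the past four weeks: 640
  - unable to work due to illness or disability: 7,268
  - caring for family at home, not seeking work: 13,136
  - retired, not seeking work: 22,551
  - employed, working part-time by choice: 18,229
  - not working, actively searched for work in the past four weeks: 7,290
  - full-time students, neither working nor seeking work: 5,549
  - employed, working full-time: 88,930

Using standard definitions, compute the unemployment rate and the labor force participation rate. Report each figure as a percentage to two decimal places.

Unemployment rate ≈ 6.10%; labor force participation rate ≈ 70.86%.

Employed = 5,077 + 18,229 + 88,930 = 112,236 (anyone who worked, including part-time for economic reasons, counts as employed).
Unemployed = 7,290.
Labor force = 112,236 + 7,290 = 119,526.
Not in labor force = 640 + 7,268 + 13,136 + 22,551 + 5,549 = 49,144 (those not working and not actively searching are outside the labor force — including those who want a job but have given up searching).
Civilian working-age population = 119,526 + 49,144 = 168,670.
Unemployment rate = 7,290 / 119,526 = 6.10%.
Labor force participation rate = 119,526 / 168,670 = 70.86%.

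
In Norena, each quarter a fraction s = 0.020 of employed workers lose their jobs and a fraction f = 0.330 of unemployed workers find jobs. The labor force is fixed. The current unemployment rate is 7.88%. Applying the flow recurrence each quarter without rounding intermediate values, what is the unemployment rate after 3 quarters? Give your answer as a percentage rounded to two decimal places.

Unemployment rate after three quarters ≈ 6.31%.

With a fixed labor force, u_{t+1} = u_t + s·(1−u_t) − f·u_t = u_t·(1−s−f) + s.
Here 1−s−f = 0.650 and s = 0.020.
u_1 = 0.078800 × 0.650 + 0.020 = 0.071220.
u_2 = 0.071220 × 0.650 + 0.020 = 0.066293.
u_3 = 0.066293 × 0.650 + 0.020 = 0.063090.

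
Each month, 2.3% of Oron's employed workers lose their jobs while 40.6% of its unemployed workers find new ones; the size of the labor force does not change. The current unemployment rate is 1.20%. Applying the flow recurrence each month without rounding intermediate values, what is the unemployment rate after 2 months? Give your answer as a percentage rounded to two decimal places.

Unemployment rate after two months ≈ 4.00%.

With a fixed labor force, u_{t+1} = u_t + s·(1−u_t) − f·u_t = u_t·(1−s−f) + s.
Here 1−s−f = 0.571 and s = 0.023.
u_1 = 0.012000 × 0.571 + 0.023 = 0.029852.
u_2 = 0.029852 × 0.571 + 0.023 = 0.040045.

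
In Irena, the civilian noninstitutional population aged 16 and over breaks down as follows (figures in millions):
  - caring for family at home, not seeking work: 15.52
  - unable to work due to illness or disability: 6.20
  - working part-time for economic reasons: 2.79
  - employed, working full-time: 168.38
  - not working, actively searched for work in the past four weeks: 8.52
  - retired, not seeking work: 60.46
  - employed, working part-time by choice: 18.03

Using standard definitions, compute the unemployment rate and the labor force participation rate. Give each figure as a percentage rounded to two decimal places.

Employed = 2.79 + 168.38 + 18.03 = 189.20 million (anyone who worked, including part-time for economic reasons, counts as employed).
Unemployed = 8.52 million.
Labor force = 189.20 + 8.52 = 197.72 million.
Not in labor force = 15.52 + 6.20 + 60.46 = 82.18 million (those not working and not actively searching are outside the labor force).
Civilian working-age population = 197.72 + 82.18 = 279.90 million.
Unemployment rate = 8.52 / 197.72 = 4.31%.
Labor force participation rate = 197.72 / 279.90 = 70.64%.

Unemployment rate ≈ 4.31%; labor force participation rate ≈ 70.64%.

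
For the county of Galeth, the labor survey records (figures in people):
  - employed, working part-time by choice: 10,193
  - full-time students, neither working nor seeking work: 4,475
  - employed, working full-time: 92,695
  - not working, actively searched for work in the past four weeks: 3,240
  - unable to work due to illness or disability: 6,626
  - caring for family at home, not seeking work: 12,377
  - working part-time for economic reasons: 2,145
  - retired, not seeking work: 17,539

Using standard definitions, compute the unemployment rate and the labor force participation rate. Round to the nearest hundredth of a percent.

Unemployment rate ≈ 2.99%; labor force participation rate ≈ 72.53%.

Employed = 10,193 + 92,695 + 2,145 = 105,033 (anyone who worked, including part-time for economic reasons, counts as employed).
Unemployed = 3,240.
Labor force = 105,033 + 3,240 = 108,273.
Not in labor force = 4,475 + 6,626 + 12,377 + 17,539 = 41,017 (those not working and not actively searching are outside the labor force).
Civilian working-age population = 108,273 + 41,017 = 149,290.
Unemployment rate = 3,240 / 108,273 = 2.99%.
Labor force participation rate = 108,273 / 149,290 = 72.53%.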